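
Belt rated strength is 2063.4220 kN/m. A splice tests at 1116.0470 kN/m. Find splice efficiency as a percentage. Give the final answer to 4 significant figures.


Eff = 1116.0470 / 2063.4220 * 100
Eff = 54.09 %


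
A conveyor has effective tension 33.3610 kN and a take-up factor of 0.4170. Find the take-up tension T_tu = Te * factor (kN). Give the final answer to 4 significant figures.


T_tu = 33.3610 * 0.4170
T_tu = 13.91 kN


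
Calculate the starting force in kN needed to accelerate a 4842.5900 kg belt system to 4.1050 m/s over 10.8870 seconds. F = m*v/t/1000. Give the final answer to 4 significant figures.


F = 4842.5900 * 4.1050 / 10.8870 / 1000
F = 1.826 kN


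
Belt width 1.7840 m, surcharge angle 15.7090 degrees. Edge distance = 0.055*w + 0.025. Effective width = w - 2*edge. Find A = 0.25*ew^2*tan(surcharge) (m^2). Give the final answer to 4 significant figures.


edge = 0.055*1.7840 + 0.025 = 0.12312 m
ew = 1.7840 - 2*0.12312 = 1.53776 m
A = 0.25 * 1.53776^2 * tan(15.7090 deg)
A = 0.1663 m^2


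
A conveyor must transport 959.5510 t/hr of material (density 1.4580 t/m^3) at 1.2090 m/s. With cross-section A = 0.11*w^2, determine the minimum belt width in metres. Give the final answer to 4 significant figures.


A_req = 959.5510 / (1.2090 * 1.4580 * 3600) = 0.15121 m^2
w = sqrt(0.15121 / 0.11)
w = 1.172 m


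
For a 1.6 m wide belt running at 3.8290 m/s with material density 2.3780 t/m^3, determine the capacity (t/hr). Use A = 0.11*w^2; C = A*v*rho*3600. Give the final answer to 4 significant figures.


A = 0.11 * 1.6^2 = 0.2816 m^2
C = 0.2816 * 3.8290 * 2.3780 * 3600
C = 9231 t/hr


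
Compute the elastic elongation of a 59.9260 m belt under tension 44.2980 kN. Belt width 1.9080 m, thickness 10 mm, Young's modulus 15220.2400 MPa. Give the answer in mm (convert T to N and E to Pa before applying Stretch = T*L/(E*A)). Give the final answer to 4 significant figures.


A = 1.9080 * 0.01 = 0.01908 m^2
Stretch = 44.2980*1000 * 59.9260 / (15220.2400e6 * 0.01908) * 1000
Stretch = 9.141 mm


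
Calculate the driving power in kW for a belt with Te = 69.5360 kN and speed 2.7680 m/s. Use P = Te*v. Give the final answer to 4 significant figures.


P = Te * v = 69.5360 * 2.7680
P = 192.5 kW


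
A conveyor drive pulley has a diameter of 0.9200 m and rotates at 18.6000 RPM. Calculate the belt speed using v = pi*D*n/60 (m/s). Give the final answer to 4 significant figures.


v = pi * 0.9200 * 18.6000 / 60
v = 0.8960 m/s


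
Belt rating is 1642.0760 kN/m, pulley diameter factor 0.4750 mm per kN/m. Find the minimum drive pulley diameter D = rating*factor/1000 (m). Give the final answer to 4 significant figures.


D = 1642.0760 * 0.4750 / 1000
D = 0.7800 m


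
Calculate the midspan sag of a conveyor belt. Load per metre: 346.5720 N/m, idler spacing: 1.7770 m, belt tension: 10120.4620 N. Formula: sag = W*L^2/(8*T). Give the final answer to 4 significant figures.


sag = 346.5720 * 1.7770^2 / (8 * 10120.4620)
sag = 0.01352 m


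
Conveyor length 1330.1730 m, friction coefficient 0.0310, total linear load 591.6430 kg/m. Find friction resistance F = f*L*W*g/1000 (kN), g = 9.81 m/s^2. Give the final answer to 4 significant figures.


F = 0.0310 * 1330.1730 * 591.6430 * 9.81 / 1000
F = 239.3 kN


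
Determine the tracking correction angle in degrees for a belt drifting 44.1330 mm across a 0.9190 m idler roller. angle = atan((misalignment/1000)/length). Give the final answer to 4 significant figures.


misalign_m = 44.1330 / 1000 = 0.044133 m
angle = atan(0.044133 / 0.9190)
angle = 2.749 deg


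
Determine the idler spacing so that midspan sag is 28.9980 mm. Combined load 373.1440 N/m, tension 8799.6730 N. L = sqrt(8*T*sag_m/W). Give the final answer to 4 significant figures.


sag = 28.9980/1000 = 0.028998 m
L = sqrt(8 * 8799.6730 * 0.028998 / 373.1440)
L = 2.339 m


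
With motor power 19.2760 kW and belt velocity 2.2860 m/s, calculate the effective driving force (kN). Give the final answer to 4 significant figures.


Te = P / v = 19.2760 / 2.2860
Te = 8.432 kN


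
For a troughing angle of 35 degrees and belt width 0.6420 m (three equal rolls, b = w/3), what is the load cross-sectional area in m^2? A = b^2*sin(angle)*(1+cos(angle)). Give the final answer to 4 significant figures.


b = 0.6420/3 = 0.214 m
A = 0.214^2 * sin(35 deg) * (1 + cos(35 deg))
A = 0.04778 m^2


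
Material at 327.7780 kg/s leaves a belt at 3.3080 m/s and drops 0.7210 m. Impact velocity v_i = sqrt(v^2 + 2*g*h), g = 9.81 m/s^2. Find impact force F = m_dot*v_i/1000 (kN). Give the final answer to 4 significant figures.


v_i = sqrt(3.3080^2 + 2*9.81*0.7210) = 5.00888 m/s
F = 327.7780 * 5.00888 / 1000
F = 1.642 kN


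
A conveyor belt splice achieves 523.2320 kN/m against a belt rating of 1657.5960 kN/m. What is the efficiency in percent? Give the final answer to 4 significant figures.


Eff = 523.2320 / 1657.5960 * 100
Eff = 31.57 %


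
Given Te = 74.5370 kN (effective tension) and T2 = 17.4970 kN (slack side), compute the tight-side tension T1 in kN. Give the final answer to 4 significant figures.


T1 = Te + T2 = 74.5370 + 17.4970
T1 = 92.03 kN


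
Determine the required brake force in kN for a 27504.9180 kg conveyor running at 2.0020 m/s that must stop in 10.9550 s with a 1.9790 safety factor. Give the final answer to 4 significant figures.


F = 27504.9180 * 2.0020 / 10.9550 * 1.9790 / 1000
F = 9.947 kN


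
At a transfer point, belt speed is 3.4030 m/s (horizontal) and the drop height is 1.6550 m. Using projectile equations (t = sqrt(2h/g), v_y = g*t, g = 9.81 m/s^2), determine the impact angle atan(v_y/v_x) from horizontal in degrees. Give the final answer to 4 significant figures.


t = sqrt(2*1.6550/9.81) = 0.580871 s
v_y = 9.81 * 0.580871 = 5.69834 m/s
angle = atan(5.69834 / 3.4030) = 59.15 deg


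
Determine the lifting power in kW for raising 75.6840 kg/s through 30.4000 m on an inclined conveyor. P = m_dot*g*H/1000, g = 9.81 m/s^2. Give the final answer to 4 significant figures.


P = 75.6840 * 9.81 * 30.4000 / 1000
P = 22.57 kW


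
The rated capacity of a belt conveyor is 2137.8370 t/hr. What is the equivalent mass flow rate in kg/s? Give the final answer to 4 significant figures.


m_dot = 2137.8370 * 1000 / 3600
m_dot = 593.8 kg/s


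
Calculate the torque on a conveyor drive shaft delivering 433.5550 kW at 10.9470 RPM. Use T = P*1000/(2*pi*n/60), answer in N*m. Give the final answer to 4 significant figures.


omega = 2*pi*10.9470/60 = 1.14637 rad/s
T = 433.5550*1000 / 1.14637
T = 378200 N*m


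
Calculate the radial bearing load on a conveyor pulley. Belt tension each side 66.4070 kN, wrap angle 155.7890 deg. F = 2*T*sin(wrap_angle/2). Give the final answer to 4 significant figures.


F = 2 * 66.4070 * sin(155.7890/2 deg)
F = 129.9 kN


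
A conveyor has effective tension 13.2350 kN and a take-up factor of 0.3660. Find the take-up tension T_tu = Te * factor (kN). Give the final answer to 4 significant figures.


T_tu = 13.2350 * 0.3660
T_tu = 4.844 kN


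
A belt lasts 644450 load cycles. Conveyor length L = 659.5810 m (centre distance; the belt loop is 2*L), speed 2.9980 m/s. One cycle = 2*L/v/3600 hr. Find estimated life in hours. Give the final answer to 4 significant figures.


cycle_time = 2 * 659.5810 / 2.9980 / 3600 = 0.122226 hr
life = 644450 * 0.122226 = 78770 hours


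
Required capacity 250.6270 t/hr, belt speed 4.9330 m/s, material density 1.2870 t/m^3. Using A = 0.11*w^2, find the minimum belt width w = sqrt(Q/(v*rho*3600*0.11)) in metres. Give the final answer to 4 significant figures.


A_req = 250.6270 / (4.9330 * 1.2870 * 3600) = 0.0109657 m^2
w = sqrt(0.0109657 / 0.11)
w = 0.3157 m


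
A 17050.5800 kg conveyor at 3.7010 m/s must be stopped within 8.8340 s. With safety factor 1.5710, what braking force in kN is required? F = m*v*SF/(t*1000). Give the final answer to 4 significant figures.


F = 17050.5800 * 3.7010 / 8.8340 * 1.5710 / 1000
F = 11.22 kN


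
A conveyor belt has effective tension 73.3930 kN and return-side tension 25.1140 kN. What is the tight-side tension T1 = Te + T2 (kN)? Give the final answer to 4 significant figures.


T1 = Te + T2 = 73.3930 + 25.1140
T1 = 98.51 kN


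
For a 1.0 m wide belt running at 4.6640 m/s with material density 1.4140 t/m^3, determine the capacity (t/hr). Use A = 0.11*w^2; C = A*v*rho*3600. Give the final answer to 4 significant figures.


A = 0.11 * 1.0^2 = 0.11 m^2
C = 0.11 * 4.6640 * 1.4140 * 3600
C = 2612 t/hr


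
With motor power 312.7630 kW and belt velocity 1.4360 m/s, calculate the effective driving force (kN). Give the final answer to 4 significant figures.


Te = P / v = 312.7630 / 1.4360
Te = 217.8 kN


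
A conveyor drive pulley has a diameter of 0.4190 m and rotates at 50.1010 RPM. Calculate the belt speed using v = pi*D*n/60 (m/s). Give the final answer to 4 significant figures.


v = pi * 0.4190 * 50.1010 / 60
v = 1.099 m/s


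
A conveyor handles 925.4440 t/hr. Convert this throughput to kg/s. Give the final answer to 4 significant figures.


m_dot = 925.4440 * 1000 / 3600
m_dot = 257.1 kg/s


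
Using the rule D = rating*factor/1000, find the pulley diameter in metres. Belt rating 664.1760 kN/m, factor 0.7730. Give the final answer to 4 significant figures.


D = 664.1760 * 0.7730 / 1000
D = 0.5134 m


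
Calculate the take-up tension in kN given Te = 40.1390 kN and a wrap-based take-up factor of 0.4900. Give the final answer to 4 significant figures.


T_tu = 40.1390 * 0.4900
T_tu = 19.67 kN


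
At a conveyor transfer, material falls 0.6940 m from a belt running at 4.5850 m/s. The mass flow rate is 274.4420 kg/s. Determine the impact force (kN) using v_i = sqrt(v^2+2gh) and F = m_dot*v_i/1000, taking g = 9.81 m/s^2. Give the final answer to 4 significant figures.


v_i = sqrt(4.5850^2 + 2*9.81*0.6940) = 5.88545 m/s
F = 274.4420 * 5.88545 / 1000
F = 1.615 kN


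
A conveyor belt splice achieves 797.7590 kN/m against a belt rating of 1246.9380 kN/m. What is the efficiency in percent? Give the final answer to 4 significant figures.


Eff = 797.7590 / 1246.9380 * 100
Eff = 63.98 %


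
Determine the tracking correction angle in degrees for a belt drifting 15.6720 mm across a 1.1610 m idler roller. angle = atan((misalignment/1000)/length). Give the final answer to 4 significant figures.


misalign_m = 15.6720 / 1000 = 0.015672 m
angle = atan(0.015672 / 1.1610)
angle = 0.7734 deg


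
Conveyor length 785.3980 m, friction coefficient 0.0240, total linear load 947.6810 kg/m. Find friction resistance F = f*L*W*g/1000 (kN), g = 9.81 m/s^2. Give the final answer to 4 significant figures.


F = 0.0240 * 785.3980 * 947.6810 * 9.81 / 1000
F = 175.2 kN


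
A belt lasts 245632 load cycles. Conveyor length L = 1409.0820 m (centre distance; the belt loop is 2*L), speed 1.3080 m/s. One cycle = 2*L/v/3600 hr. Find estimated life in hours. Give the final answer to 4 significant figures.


cycle_time = 2 * 1409.0820 / 1.3080 / 3600 = 0.598489 hr
life = 245632 * 0.598489 = 147000 hours


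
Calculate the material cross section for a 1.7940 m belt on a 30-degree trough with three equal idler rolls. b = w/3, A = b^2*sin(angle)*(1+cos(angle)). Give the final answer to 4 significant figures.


b = 1.7940/3 = 0.598 m
A = 0.598^2 * sin(30 deg) * (1 + cos(30 deg))
A = 0.3336 m^2


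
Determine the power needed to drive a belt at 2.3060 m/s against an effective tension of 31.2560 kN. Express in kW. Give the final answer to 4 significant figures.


P = Te * v = 31.2560 * 2.3060
P = 72.08 kW


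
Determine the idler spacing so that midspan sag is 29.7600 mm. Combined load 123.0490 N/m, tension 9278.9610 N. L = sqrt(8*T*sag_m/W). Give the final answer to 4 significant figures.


sag = 29.7600/1000 = 0.029760 m
L = sqrt(8 * 9278.9610 * 0.029760 / 123.0490)
L = 4.237 m


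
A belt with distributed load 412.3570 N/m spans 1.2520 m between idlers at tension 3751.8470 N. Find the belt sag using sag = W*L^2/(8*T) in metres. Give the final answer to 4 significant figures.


sag = 412.3570 * 1.2520^2 / (8 * 3751.8470)
sag = 0.02154 m


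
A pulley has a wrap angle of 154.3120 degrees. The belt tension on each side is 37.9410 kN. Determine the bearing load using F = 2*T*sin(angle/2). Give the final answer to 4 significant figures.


F = 2 * 37.9410 * sin(154.3120/2 deg)
F = 73.98 kN


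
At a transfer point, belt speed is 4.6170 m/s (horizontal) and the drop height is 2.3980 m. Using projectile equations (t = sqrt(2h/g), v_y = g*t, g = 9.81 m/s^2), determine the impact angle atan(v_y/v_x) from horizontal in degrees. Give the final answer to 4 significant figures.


t = sqrt(2*2.3980/9.81) = 0.699206 s
v_y = 9.81 * 0.699206 = 6.85921 m/s
angle = atan(6.85921 / 4.6170) = 56.06 deg


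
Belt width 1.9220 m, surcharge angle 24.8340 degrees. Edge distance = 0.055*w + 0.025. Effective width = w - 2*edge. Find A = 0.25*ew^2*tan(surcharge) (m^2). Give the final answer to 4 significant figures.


edge = 0.055*1.9220 + 0.025 = 0.13071 m
ew = 1.9220 - 2*0.13071 = 1.66058 m
A = 0.25 * 1.66058^2 * tan(24.8340 deg)
A = 0.3190 m^2


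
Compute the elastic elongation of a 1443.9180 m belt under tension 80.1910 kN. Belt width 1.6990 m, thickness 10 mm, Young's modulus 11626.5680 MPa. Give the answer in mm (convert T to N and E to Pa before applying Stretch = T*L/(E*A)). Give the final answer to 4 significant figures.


A = 1.6990 * 0.01 = 0.01699 m^2
Stretch = 80.1910*1000 * 1443.9180 / (11626.5680e6 * 0.01699) * 1000
Stretch = 586.2 mm


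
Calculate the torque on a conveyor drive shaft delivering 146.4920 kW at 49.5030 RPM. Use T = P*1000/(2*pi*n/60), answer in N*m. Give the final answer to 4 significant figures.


omega = 2*pi*49.5030/60 = 5.18394 rad/s
T = 146.4920*1000 / 5.18394
T = 28260 N*m


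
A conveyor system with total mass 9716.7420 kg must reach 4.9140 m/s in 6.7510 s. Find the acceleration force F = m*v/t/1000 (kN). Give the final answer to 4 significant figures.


F = 9716.7420 * 4.9140 / 6.7510 / 1000
F = 7.073 kN


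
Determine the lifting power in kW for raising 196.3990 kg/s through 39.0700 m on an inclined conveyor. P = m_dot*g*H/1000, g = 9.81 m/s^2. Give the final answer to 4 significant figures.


P = 196.3990 * 9.81 * 39.0700 / 1000
P = 75.28 kW


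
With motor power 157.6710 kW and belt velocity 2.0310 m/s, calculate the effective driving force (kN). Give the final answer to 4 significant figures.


Te = P / v = 157.6710 / 2.0310
Te = 77.63 kN


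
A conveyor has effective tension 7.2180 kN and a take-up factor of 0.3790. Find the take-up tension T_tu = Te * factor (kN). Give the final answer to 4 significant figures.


T_tu = 7.2180 * 0.3790
T_tu = 2.736 kN


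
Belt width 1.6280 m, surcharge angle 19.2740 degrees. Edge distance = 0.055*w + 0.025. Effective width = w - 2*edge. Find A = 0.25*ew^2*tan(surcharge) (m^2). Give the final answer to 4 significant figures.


edge = 0.055*1.6280 + 0.025 = 0.11454 m
ew = 1.6280 - 2*0.11454 = 1.39892 m
A = 0.25 * 1.39892^2 * tan(19.2740 deg)
A = 0.1711 m^2


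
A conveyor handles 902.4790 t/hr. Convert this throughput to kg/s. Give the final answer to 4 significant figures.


m_dot = 902.4790 * 1000 / 3600
m_dot = 250.7 kg/s


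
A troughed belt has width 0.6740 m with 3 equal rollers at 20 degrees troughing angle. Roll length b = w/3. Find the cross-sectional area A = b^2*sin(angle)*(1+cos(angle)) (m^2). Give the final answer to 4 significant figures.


b = 0.6740/3 = 0.224667 m
A = 0.224667^2 * sin(20 deg) * (1 + cos(20 deg))
A = 0.03349 m^2


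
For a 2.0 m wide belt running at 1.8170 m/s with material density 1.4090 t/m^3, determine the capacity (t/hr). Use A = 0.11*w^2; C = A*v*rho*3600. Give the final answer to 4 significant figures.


A = 0.11 * 2.0^2 = 0.44 m^2
C = 0.44 * 1.8170 * 1.4090 * 3600
C = 4055 t/hr


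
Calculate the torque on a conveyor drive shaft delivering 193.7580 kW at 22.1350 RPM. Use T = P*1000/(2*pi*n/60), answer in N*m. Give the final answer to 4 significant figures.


omega = 2*pi*22.1350/60 = 2.31797 rad/s
T = 193.7580*1000 / 2.31797
T = 83590 N*m


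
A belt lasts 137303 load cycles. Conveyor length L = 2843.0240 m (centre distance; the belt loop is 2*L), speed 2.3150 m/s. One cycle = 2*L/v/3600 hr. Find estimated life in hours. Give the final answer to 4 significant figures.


cycle_time = 2 * 2843.0240 / 2.3150 / 3600 = 0.682271 hr
life = 137303 * 0.682271 = 93680 hours


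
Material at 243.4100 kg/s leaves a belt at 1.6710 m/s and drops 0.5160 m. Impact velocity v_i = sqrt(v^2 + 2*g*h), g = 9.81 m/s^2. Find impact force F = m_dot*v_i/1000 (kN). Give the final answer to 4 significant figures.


v_i = sqrt(1.6710^2 + 2*9.81*0.5160) = 3.59391 m/s
F = 243.4100 * 3.59391 / 1000
F = 0.8748 kN


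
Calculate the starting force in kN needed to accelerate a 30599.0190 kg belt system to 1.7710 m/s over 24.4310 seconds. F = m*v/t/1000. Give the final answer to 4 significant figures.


F = 30599.0190 * 1.7710 / 24.4310 / 1000
F = 2.218 kN


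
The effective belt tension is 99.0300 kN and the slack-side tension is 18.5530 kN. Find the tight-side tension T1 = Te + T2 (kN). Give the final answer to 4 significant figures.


T1 = Te + T2 = 99.0300 + 18.5530
T1 = 117.6 kN


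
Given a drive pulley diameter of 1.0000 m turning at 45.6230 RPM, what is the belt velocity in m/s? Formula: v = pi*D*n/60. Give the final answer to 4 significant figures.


v = pi * 1.0000 * 45.6230 / 60
v = 2.389 m/s


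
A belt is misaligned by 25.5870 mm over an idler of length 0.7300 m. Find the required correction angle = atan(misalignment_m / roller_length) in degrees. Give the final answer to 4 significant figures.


misalign_m = 25.5870 / 1000 = 0.025587 m
angle = atan(0.025587 / 0.7300)
angle = 2.007 deg


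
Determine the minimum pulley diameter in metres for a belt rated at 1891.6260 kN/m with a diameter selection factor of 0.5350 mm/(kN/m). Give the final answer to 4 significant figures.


D = 1891.6260 * 0.5350 / 1000
D = 1.012 m


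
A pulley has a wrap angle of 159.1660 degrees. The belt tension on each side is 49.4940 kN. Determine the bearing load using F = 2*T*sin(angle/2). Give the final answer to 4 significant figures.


F = 2 * 49.4940 * sin(159.1660/2 deg)
F = 97.36 kN


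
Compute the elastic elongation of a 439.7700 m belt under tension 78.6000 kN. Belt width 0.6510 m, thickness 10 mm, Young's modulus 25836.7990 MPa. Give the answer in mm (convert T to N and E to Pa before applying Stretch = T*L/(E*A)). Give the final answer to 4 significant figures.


A = 0.6510 * 0.01 = 0.00651 m^2
Stretch = 78.6000*1000 * 439.7700 / (25836.7990e6 * 0.00651) * 1000
Stretch = 205.5 mm


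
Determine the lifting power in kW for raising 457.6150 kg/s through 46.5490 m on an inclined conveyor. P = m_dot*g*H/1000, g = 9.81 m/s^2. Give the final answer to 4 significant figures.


P = 457.6150 * 9.81 * 46.5490 / 1000
P = 209.0 kW


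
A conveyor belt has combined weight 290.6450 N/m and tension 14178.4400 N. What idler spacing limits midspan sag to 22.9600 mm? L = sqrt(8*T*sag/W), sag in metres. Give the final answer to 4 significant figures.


sag = 22.9600/1000 = 0.022960 m
L = sqrt(8 * 14178.4400 * 0.022960 / 290.6450)
L = 2.993 m


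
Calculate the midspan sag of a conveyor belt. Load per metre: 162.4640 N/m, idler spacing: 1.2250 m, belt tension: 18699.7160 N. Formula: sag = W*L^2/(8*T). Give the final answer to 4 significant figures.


sag = 162.4640 * 1.2250^2 / (8 * 18699.7160)
sag = 0.001630 m


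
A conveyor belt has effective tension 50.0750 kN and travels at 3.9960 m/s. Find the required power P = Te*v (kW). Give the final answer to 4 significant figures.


P = Te * v = 50.0750 * 3.9960
P = 200.1 kW


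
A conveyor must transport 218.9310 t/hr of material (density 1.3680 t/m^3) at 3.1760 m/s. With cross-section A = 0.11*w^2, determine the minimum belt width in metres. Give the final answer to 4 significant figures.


A_req = 218.9310 / (3.1760 * 1.3680 * 3600) = 0.0139971 m^2
w = sqrt(0.0139971 / 0.11)
w = 0.3567 m


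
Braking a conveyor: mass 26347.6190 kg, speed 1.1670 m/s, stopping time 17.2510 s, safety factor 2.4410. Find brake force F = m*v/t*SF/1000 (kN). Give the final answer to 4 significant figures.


F = 26347.6190 * 1.1670 / 17.2510 * 2.4410 / 1000
F = 4.351 kN


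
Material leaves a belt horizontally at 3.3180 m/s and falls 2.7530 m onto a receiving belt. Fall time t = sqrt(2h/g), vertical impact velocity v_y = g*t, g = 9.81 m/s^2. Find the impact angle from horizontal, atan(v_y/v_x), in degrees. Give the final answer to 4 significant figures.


t = sqrt(2*2.7530/9.81) = 0.749176 s
v_y = 9.81 * 0.749176 = 7.34942 m/s
angle = atan(7.34942 / 3.3180) = 65.70 deg


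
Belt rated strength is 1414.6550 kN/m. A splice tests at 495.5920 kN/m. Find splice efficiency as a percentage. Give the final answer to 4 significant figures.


Eff = 495.5920 / 1414.6550 * 100
Eff = 35.03 %


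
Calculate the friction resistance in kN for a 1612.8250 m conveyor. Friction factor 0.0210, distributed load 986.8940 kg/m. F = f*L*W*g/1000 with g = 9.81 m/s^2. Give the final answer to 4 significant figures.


F = 0.0210 * 1612.8250 * 986.8940 * 9.81 / 1000
F = 327.9 kN


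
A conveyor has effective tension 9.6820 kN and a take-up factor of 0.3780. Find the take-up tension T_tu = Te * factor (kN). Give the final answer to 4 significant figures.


T_tu = 9.6820 * 0.3780
T_tu = 3.660 kN


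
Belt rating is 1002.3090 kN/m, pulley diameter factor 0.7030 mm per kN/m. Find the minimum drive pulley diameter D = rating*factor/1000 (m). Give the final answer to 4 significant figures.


D = 1002.3090 * 0.7030 / 1000
D = 0.7046 m


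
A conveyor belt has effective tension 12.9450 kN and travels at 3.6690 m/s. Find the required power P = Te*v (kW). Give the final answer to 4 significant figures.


P = Te * v = 12.9450 * 3.6690
P = 47.50 kW


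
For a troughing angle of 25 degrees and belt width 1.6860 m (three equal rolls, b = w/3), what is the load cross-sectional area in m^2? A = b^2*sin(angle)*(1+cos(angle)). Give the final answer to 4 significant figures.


b = 1.6860/3 = 0.562 m
A = 0.562^2 * sin(25 deg) * (1 + cos(25 deg))
A = 0.2545 m^2


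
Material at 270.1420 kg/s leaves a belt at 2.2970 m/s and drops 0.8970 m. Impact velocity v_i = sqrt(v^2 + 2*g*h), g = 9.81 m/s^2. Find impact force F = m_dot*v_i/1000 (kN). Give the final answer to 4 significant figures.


v_i = sqrt(2.2970^2 + 2*9.81*0.8970) = 4.78282 m/s
F = 270.1420 * 4.78282 / 1000
F = 1.292 kN


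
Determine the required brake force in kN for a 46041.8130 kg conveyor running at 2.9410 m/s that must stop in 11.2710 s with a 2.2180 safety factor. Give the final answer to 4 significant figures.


F = 46041.8130 * 2.9410 / 11.2710 * 2.2180 / 1000
F = 26.65 kN


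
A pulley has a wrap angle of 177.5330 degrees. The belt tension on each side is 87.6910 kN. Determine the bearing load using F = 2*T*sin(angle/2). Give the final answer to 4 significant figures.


F = 2 * 87.6910 * sin(177.5330/2 deg)
F = 175.3 kN


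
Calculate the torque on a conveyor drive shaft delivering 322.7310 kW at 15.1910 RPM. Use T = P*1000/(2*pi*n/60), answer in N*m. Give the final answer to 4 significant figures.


omega = 2*pi*15.1910/60 = 1.5908 rad/s
T = 322.7310*1000 / 1.5908
T = 202900 N*m


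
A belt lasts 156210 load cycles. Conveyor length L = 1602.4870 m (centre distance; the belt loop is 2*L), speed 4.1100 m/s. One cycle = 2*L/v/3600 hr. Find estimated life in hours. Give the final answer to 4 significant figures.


cycle_time = 2 * 1602.4870 / 4.1100 / 3600 = 0.216611 hr
life = 156210 * 0.216611 = 33840 hours


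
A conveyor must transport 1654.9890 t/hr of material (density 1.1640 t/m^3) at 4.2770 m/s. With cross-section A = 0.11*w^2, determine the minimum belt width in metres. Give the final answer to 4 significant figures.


A_req = 1654.9890 / (4.2770 * 1.1640 * 3600) = 0.0923422 m^2
w = sqrt(0.0923422 / 0.11)
w = 0.9162 m


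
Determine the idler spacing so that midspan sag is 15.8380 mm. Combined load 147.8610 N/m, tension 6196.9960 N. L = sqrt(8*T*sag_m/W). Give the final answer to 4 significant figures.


sag = 15.8380/1000 = 0.015838 m
L = sqrt(8 * 6196.9960 * 0.015838 / 147.8610)
L = 2.304 m


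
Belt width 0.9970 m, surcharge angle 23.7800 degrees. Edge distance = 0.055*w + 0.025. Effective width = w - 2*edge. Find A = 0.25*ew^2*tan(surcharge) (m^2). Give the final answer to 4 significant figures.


edge = 0.055*0.9970 + 0.025 = 0.079835 m
ew = 0.9970 - 2*0.079835 = 0.83733 m
A = 0.25 * 0.83733^2 * tan(23.7800 deg)
A = 0.07723 m^2


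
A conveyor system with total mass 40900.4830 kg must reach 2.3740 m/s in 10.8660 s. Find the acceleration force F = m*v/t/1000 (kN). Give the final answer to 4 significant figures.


F = 40900.4830 * 2.3740 / 10.8660 / 1000
F = 8.936 kN


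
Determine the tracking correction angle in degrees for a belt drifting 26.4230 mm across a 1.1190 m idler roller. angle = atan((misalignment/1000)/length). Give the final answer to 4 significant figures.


misalign_m = 26.4230 / 1000 = 0.026423 m
angle = atan(0.026423 / 1.1190)
angle = 1.353 deg


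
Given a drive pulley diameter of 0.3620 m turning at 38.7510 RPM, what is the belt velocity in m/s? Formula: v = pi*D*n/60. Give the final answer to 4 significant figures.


v = pi * 0.3620 * 38.7510 / 60
v = 0.7345 m/s


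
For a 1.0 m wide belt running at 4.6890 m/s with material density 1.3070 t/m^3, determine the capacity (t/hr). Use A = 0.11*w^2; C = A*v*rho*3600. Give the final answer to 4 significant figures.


A = 0.11 * 1.0^2 = 0.11 m^2
C = 0.11 * 4.6890 * 1.3070 * 3600
C = 2427 t/hr


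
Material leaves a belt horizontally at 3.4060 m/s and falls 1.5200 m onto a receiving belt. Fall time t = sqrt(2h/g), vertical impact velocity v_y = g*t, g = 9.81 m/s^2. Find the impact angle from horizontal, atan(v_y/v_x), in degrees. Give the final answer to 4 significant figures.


t = sqrt(2*1.5200/9.81) = 0.556676 s
v_y = 9.81 * 0.556676 = 5.46099 m/s
angle = atan(5.46099 / 3.4060) = 58.05 deg


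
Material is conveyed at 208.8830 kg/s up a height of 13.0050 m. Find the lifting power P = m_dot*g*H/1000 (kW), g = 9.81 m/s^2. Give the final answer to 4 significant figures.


P = 208.8830 * 9.81 * 13.0050 / 1000
P = 26.65 kW


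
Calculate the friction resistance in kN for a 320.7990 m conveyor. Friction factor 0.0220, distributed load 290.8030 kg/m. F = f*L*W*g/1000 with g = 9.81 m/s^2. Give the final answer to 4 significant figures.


F = 0.0220 * 320.7990 * 290.8030 * 9.81 / 1000
F = 20.13 kN


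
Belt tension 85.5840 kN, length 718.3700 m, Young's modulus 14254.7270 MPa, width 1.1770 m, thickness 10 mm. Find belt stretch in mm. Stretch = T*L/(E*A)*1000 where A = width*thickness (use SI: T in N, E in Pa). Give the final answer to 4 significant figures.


A = 1.1770 * 0.01 = 0.01177 m^2
Stretch = 85.5840*1000 * 718.3700 / (14254.7270e6 * 0.01177) * 1000
Stretch = 366.4 mm


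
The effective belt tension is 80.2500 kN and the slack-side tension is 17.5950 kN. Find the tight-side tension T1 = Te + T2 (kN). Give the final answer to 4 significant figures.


T1 = Te + T2 = 80.2500 + 17.5950
T1 = 97.84 kN


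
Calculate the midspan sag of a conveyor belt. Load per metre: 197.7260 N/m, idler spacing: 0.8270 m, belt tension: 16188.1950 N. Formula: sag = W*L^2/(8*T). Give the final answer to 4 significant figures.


sag = 197.7260 * 0.8270^2 / (8 * 16188.1950)
sag = 0.001044 m


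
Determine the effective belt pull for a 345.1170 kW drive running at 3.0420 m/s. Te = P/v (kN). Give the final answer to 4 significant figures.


Te = P / v = 345.1170 / 3.0420
Te = 113.5 kN


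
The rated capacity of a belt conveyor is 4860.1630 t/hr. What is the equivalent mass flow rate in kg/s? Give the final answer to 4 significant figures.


m_dot = 4860.1630 * 1000 / 3600
m_dot = 1350 kg/s


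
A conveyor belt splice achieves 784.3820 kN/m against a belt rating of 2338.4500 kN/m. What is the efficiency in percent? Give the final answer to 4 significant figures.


Eff = 784.3820 / 2338.4500 * 100
Eff = 33.54 %


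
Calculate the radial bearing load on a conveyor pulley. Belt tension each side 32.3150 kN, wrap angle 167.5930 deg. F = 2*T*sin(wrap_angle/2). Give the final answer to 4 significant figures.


F = 2 * 32.3150 * sin(167.5930/2 deg)
F = 64.25 kN


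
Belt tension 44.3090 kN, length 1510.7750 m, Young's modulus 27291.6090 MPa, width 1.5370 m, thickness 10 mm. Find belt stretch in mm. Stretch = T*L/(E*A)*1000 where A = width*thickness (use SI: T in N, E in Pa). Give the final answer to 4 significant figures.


A = 1.5370 * 0.01 = 0.01537 m^2
Stretch = 44.3090*1000 * 1510.7750 / (27291.6090e6 * 0.01537) * 1000
Stretch = 159.6 mm


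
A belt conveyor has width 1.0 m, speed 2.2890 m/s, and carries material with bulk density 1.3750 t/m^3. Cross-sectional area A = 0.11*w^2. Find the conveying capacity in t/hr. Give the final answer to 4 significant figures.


A = 0.11 * 1.0^2 = 0.11 m^2
C = 0.11 * 2.2890 * 1.3750 * 3600
C = 1246 t/hr


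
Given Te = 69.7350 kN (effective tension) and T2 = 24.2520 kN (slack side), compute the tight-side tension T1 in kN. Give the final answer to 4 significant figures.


T1 = Te + T2 = 69.7350 + 24.2520
T1 = 93.99 kN


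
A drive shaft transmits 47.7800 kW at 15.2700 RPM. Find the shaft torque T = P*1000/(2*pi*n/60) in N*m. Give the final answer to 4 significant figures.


omega = 2*pi*15.2700/60 = 1.59907 rad/s
T = 47.7800*1000 / 1.59907
T = 29880 N*m


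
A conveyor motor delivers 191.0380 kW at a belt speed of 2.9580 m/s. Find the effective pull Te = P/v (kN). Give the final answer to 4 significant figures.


Te = P / v = 191.0380 / 2.9580
Te = 64.58 kN


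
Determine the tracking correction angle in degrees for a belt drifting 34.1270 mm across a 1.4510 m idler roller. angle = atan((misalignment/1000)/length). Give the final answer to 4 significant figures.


misalign_m = 34.1270 / 1000 = 0.034127 m
angle = atan(0.034127 / 1.4510)
angle = 1.347 deg


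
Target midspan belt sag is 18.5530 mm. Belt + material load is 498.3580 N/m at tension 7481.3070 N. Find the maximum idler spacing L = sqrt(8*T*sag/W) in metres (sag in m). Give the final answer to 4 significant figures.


sag = 18.5530/1000 = 0.018553 m
L = sqrt(8 * 7481.3070 * 0.018553 / 498.3580)
L = 1.493 m


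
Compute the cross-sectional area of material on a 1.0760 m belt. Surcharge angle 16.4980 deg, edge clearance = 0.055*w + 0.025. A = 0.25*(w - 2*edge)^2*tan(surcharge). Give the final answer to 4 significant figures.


edge = 0.055*1.0760 + 0.025 = 0.08418 m
ew = 1.0760 - 2*0.08418 = 0.90764 m
A = 0.25 * 0.90764^2 * tan(16.4980 deg)
A = 0.06100 m^2


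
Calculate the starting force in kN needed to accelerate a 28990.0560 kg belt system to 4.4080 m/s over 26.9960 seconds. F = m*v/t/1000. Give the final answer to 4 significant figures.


F = 28990.0560 * 4.4080 / 26.9960 / 1000
F = 4.734 kN


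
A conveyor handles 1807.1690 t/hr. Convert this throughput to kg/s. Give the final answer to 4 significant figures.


m_dot = 1807.1690 * 1000 / 3600
m_dot = 502.0 kg/s


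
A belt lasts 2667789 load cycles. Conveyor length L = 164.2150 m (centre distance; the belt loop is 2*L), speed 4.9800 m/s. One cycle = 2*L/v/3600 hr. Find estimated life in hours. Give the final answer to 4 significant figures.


cycle_time = 2 * 164.2150 / 4.9800 / 3600 = 0.0183194 hr
life = 2667789 * 0.0183194 = 48870 hours


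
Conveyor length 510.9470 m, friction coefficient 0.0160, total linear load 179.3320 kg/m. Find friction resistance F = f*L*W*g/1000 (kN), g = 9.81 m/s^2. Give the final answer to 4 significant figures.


F = 0.0160 * 510.9470 * 179.3320 * 9.81 / 1000
F = 14.38 kN


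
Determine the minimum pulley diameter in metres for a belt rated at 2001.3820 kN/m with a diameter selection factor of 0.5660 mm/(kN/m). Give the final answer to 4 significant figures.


D = 2001.3820 * 0.5660 / 1000
D = 1.133 m


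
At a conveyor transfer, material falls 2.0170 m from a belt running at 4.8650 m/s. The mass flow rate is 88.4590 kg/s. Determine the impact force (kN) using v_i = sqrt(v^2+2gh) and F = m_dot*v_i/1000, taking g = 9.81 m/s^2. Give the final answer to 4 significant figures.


v_i = sqrt(4.8650^2 + 2*9.81*2.0170) = 7.95247 m/s
F = 88.4590 * 7.95247 / 1000
F = 0.7035 kN


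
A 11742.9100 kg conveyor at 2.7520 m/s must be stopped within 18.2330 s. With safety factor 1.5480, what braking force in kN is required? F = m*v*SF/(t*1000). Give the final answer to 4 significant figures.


F = 11742.9100 * 2.7520 / 18.2330 * 1.5480 / 1000
F = 2.744 kN


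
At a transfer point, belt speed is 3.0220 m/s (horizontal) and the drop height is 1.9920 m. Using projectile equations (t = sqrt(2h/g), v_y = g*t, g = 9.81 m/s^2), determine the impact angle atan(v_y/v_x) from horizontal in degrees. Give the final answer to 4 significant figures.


t = sqrt(2*1.9920/9.81) = 0.637272 s
v_y = 9.81 * 0.637272 = 6.25164 m/s
angle = atan(6.25164 / 3.0220) = 64.20 deg


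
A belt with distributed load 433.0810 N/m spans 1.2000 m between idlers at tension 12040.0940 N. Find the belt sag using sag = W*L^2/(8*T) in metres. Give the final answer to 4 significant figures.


sag = 433.0810 * 1.2000^2 / (8 * 12040.0940)
sag = 0.006475 m


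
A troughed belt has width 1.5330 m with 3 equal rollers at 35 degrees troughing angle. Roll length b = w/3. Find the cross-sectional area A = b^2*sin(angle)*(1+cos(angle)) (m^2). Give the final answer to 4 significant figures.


b = 1.5330/3 = 0.511 m
A = 0.511^2 * sin(35 deg) * (1 + cos(35 deg))
A = 0.2725 m^2


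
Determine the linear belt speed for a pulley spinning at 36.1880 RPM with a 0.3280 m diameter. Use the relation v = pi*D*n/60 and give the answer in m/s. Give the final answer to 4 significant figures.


v = pi * 0.3280 * 36.1880 / 60
v = 0.6215 m/s


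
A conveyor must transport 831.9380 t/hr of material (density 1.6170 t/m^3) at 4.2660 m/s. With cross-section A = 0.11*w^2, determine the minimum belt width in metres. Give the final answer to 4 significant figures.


A_req = 831.9380 / (4.2660 * 1.6170 * 3600) = 0.033501 m^2
w = sqrt(0.033501 / 0.11)
w = 0.5519 m


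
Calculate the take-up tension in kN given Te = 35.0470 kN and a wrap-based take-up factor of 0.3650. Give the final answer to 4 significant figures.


T_tu = 35.0470 * 0.3650
T_tu = 12.79 kN


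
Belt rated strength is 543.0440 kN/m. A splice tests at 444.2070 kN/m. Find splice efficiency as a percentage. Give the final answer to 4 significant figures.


Eff = 444.2070 / 543.0440 * 100
Eff = 81.80 %


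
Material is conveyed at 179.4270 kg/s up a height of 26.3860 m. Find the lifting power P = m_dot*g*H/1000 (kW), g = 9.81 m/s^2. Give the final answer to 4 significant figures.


P = 179.4270 * 9.81 * 26.3860 / 1000
P = 46.44 kW


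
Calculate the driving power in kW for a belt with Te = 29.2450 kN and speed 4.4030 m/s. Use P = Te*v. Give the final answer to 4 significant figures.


P = Te * v = 29.2450 * 4.4030
P = 128.8 kW


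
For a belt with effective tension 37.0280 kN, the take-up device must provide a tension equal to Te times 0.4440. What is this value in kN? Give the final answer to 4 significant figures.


T_tu = 37.0280 * 0.4440
T_tu = 16.44 kN


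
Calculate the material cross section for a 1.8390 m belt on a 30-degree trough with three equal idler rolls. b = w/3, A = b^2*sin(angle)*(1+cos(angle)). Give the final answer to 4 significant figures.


b = 1.8390/3 = 0.613 m
A = 0.613^2 * sin(30 deg) * (1 + cos(30 deg))
A = 0.3506 m^2


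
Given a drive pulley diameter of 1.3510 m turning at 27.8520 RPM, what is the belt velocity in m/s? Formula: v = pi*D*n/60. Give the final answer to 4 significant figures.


v = pi * 1.3510 * 27.8520 / 60
v = 1.970 m/s


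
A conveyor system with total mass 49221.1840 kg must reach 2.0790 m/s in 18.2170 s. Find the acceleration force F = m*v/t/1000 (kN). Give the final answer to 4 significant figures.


F = 49221.1840 * 2.0790 / 18.2170 / 1000
F = 5.617 kN


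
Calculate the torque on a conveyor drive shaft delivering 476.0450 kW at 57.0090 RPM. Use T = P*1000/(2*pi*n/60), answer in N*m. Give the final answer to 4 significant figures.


omega = 2*pi*57.0090/60 = 5.96997 rad/s
T = 476.0450*1000 / 5.96997
T = 79740 N*m


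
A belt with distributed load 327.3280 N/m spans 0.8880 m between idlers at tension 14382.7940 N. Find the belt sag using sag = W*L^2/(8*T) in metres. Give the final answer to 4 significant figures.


sag = 327.3280 * 0.8880^2 / (8 * 14382.7940)
sag = 0.002243 m


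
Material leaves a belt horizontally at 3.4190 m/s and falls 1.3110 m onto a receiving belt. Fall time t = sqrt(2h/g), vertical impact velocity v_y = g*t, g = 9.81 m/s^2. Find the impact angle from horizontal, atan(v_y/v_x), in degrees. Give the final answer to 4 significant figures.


t = sqrt(2*1.3110/9.81) = 0.51699 s
v_y = 9.81 * 0.51699 = 5.07167 m/s
angle = atan(5.07167 / 3.4190) = 56.01 deg


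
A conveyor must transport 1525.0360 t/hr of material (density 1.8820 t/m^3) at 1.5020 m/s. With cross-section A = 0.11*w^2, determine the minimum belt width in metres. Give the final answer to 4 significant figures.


A_req = 1525.0360 / (1.5020 * 1.8820 * 3600) = 0.149861 m^2
w = sqrt(0.149861 / 0.11)
w = 1.167 m


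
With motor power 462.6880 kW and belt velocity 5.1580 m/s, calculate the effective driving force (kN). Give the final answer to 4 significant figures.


Te = P / v = 462.6880 / 5.1580
Te = 89.70 kN


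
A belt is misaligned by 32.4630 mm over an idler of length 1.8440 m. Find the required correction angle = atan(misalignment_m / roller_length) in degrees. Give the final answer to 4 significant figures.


misalign_m = 32.4630 / 1000 = 0.032463 m
angle = atan(0.032463 / 1.8440)
angle = 1.009 deg


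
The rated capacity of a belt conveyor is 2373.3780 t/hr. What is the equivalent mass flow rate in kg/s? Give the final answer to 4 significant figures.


m_dot = 2373.3780 * 1000 / 3600
m_dot = 659.3 kg/s


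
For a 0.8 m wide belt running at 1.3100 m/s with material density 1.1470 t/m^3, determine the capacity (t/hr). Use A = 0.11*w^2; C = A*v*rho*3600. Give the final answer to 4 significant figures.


A = 0.11 * 0.8^2 = 0.0704 m^2
C = 0.0704 * 1.3100 * 1.1470 * 3600
C = 380.8 t/hr


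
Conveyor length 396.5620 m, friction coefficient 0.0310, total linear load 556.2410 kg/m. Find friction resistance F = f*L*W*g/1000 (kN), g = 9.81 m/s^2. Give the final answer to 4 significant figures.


F = 0.0310 * 396.5620 * 556.2410 * 9.81 / 1000
F = 67.08 kN


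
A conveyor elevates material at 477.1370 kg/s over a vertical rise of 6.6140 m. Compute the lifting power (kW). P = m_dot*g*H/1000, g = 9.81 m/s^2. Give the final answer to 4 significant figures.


P = 477.1370 * 9.81 * 6.6140 / 1000
P = 30.96 kW


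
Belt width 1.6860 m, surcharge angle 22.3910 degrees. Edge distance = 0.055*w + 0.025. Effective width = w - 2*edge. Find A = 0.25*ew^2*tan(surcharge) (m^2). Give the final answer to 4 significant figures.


edge = 0.055*1.6860 + 0.025 = 0.11773 m
ew = 1.6860 - 2*0.11773 = 1.45054 m
A = 0.25 * 1.45054^2 * tan(22.3910 deg)
A = 0.2167 m^2


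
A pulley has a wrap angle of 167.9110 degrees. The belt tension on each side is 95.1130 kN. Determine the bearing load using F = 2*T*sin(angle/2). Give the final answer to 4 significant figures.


F = 2 * 95.1130 * sin(167.9110/2 deg)
F = 189.2 kN
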